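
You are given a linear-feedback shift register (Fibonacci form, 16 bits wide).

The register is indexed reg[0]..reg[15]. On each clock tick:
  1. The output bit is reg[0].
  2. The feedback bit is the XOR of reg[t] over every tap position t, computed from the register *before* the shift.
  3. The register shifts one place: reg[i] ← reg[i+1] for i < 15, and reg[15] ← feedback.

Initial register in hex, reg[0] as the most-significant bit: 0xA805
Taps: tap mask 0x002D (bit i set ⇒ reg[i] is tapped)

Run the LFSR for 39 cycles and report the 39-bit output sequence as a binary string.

101010000000010101001000100100110011110

tick  register→output (feedback)
  0  1010100000000101→1 (0)
  1  0101000000001010→0 (1)
  2  1010000000010101→1 (0)
  3  0100000000101010→0 (0)
  4  1000000001010100→1 (1)
  5  0000000010101001→0 (0)
  6  0000000101010010→0 (0)
  7  0000001010100100→0 (0)
  8  0000010101001000→0 (1)
  9  0000101010010001→0 (0)
 10  0001010100100010→0 (0)
 11  0010101001000100→0 (1)
 12  0101010010001001→0 (0)
 13  1010100100010010→1 (0)
 14  0101001000100100→0 (1)
 15  1010010001001001→1 (1)
 16  0100100010010011→0 (0)
 17  1001000100100110→1 (0)
 18  0010001001001100→0 (1)
 19  0100010010011001→0 (1)
 20  1000100100110011→1 (1)
 21  0001001001100111→0 (1)
 22  0010010011001111→0 (0)
 23  0100100110011110→0 (0)
 24  1001001100111100→1 (0)
 25  0010011001111000→0 (0)
 26  0100110011110000→0 (1)
 27  1001100111100001→1 (0)
 28  0011001111000010→0 (0)
 29  0110011110000100→0 (0)
 30  1100111100001000→1 (0)
 31  1001111000010000→1 (1)
 32  0011110000100001→0 (1)
 33  0111100001000011→0 (0)
 34  1111000010000110→1 (1)
 35  1110000100001101→1 (0)
 36  1100001000011010→1 (1)
 37  1000010000110101→1 (0)
 38  0000100001101010→0 (0)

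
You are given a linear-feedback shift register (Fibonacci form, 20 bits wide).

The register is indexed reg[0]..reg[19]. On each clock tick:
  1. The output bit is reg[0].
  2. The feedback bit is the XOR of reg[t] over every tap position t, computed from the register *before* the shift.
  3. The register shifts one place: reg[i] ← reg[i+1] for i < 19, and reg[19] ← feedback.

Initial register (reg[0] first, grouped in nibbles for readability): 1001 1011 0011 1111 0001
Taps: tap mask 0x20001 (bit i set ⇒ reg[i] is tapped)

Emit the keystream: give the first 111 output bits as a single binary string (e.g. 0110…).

100110110011111100011010111011100011011101000110001001111000010011111101110000000100011100111011011010010101100

tick  register→output (feedback)
  0  10011011001111110001→1 (1)
  1  00110110011111100011→0 (0)
  2  01101100111111000110→0 (1)
  3  11011001111110001101→1 (0)
  4  10110011111100011010→1 (1)
  5  01100111111000110101→0 (1)
  6  11001111110001101011→1 (1)
  7  10011111100011010111→1 (0)
  8  00111111000110101110→0 (1)
  9  01111110001101011101→0 (1)
 10  11111100011010111011→1 (1)
 11  11111000110101110111→1 (0)
 12  11110001101011101110→1 (0)
 13  11100011010111011100→1 (0)
 14  11000110101110111000→1 (1)
 15  10001101011101110001→1 (1)
 16  00011010111011100011→0 (0)
 17  00110101110111000110→0 (1)
 18  01101011101110001101→0 (1)
 19  11010111011100011011→1 (1)
 20  10101110111000110111→1 (0)
 21  01011101110001101110→0 (1)
 22  10111011100011011101→1 (0)
 23  01110111000110111010→0 (0)
 24  11101110001101110100→1 (0)
 25  11011100011011101000→1 (1)
 26  10111000110111010001→1 (1)
 27  01110001101110100011→0 (0)
 28  11100011011101000110→1 (0)
 29  11000110111010001100→1 (0)
 30  10001101110100011000→1 (1)
 31  00011011101000110001→0 (0)
 32  00110111010001100010→0 (0)
 33  01101110100011000100→0 (1)
 34  11011101000110001001→1 (1)
 35  10111010001100010011→1 (1)
 36  01110100011000100111→0 (1)
 37  11101000110001001111→1 (0)
 38  11010001100010011110→1 (0)
 39  10100011000100111100→1 (0)
 40  01000110001001111000→0 (0)
 41  10001100010011110000→1 (1)
 42  00011000100111100001→0 (0)
 43  00110001001111000010→0 (0)
 44  01100010011110000100→0 (1)
 45  11000100111100001001→1 (1)
 46  10001001111000010011→1 (1)
 47  00010011110000100111→0 (1)
 48  00100111100001001111→0 (1)
 49  01001111000010011111→0 (1)
 50  10011110000100111111→1 (0)
 51  00111100001001111110→0 (1)
 52  01111000010011111101→0 (1)
 53  11110000100111111011→1 (1)
 54  11100001001111110111→1 (0)
 55  11000010011111101110→1 (0)
 56  10000100111111011100→1 (0)
 57  00001001111110111000→0 (0)
 58  00010011111101110000→0 (0)
 59  00100111111011100000→0 (0)
 60  01001111110111000000→0 (0)
 61  10011111101110000000→1 (1)
 62  00111111011100000001→0 (0)
 63  01111110111000000010→0 (0)
 64  11111101110000000100→1 (0)
 65  11111011100000001000→1 (1)
 66  11110111000000010001→1 (1)
 67  11101110000000100011→1 (1)
 68  11011100000001000111→1 (0)
 69  10111000000010001110→1 (0)
 70  01110000000100011100→0 (1)
 71  11100000001000111001→1 (1)
 72  11000000010001110011→1 (1)
 73  10000000100011100111→1 (0)
 74  00000001000111001110→0 (1)
 75  00000010001110011101→0 (1)
 76  00000100011100111011→0 (0)
 77  00001000111001110110→0 (1)
 78  00010001110011101101→0 (1)
 79  00100011100111011011→0 (0)
 80  01000111001110110110→0 (1)
 81  10001110011101101101→1 (0)
 82  00011100111011011010→0 (0)
 83  00111001110110110100→0 (1)
 84  01110011101101101001→0 (0)
 85  11100111011011010010→1 (1)
 86  11001110110110100101→1 (0)
 87  10011101101101001010→1 (1)
 88  00111011011010010101→0 (1)
 89  01110110110100101011→0 (0)
 90  11101101101001010110→1 (0)
 91  11011011010010101100→1 (0)
 92  10110110100101011000→1 (1)
 93  01101101001010110001→0 (0)
 94  11011010010101100010→1 (1)
 95  10110100101011000101→1 (0)
 96  01101001010110001010→0 (0)
 97  11010010101100010100→1 (0)
 98  10100101011000101000→1 (1)
 99  01001010110001010001→0 (0)
100  10010101100010100010→1 (1)
101  00101011000101000101→0 (1)
102  01010110001010001011→0 (0)
103  10101100010100010110→1 (0)
104  01011000101000101100→0 (1)
105  10110001010001011001→1 (1)
106  01100010100010110011→0 (0)
107  11000101000101100110→1 (0)
108  10001010001011001100→1 (0)
109  00010100010110011000→0 (0)
110  00101000101100110000→0 (0)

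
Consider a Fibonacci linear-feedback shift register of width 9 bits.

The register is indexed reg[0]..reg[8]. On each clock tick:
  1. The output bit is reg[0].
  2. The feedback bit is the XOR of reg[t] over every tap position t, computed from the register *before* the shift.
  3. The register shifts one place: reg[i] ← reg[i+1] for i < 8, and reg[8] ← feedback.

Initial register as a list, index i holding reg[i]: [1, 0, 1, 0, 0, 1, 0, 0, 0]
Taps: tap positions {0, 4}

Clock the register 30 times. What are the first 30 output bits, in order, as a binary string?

101001000111000110110101011100

tick  register→output (feedback)
  0  101001000→1 (1)
  1  010010001→0 (1)
  2  100100011→1 (1)
  3  001000111→0 (0)
  4  010001110→0 (0)
  5  100011100→1 (0)
  6  000111000→0 (1)
  7  001110001→0 (1)
  8  011100011→0 (0)
  9  111000110→1 (1)
 10  110001101→1 (1)
 11  100011011→1 (0)
 12  000110110→0 (1)
 13  001101101→0 (0)
 14  011011010→0 (1)
 15  110110101→1 (0)
 16  101101010→1 (1)
 17  011010101→0 (1)
 18  110101011→1 (1)
 19  101010111→1 (0)
 20  010101110→0 (0)
 21  101011100→1 (0)
 22  010111000→0 (1)
 23  101110001→1 (0)
 24  011100010→0 (0)
 25  111000100→1 (1)
 26  110001001→1 (1)
 27  100010011→1 (0)
 28  000100110→0 (0)
 29  001001100→0 (0)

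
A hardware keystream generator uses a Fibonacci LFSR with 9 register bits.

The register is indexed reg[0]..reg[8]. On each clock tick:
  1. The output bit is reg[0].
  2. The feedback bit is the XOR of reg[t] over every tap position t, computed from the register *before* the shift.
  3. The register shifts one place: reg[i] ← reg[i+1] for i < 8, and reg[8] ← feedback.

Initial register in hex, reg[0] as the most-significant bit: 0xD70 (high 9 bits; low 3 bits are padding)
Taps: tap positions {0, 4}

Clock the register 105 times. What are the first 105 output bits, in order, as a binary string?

k : reg_k → out_k, fb_k
0: 110101110 → 1, fb=1
1: 101011101 → 1, fb=0
2: 010111010 → 0, fb=1
3: 101110101 → 1, fb=0
4: 011101010 → 0, fb=0
5: 111010100 → 1, fb=0
6: 110101000 → 1, fb=1
7: 101010001 → 1, fb=0
8: 010100010 → 0, fb=0
9: 101000100 → 1, fb=1
10: 010001001 → 0, fb=0
11: 100010010 → 1, fb=0
12: 000100100 → 0, fb=0
13: 001001000 → 0, fb=0
14: 010010000 → 0, fb=1
15: 100100001 → 1, fb=1
16: 001000011 → 0, fb=0
17: 010000110 → 0, fb=0
18: 100001100 → 1, fb=1
19: 000011001 → 0, fb=1
20: 000110011 → 0, fb=1
21: 001100111 → 0, fb=0
22: 011001110 → 0, fb=0
23: 110011100 → 1, fb=0
24: 100111000 → 1, fb=0
25: 001110000 → 0, fb=1
26: 011100001 → 0, fb=0
27: 111000010 → 1, fb=1
28: 110000101 → 1, fb=1
29: 100001011 → 1, fb=1
30: 000010111 → 0, fb=1
31: 000101111 → 0, fb=0
32: 001011110 → 0, fb=1
33: 010111101 → 0, fb=1
34: 101111011 → 1, fb=0
35: 011110110 → 0, fb=1
36: 111101101 → 1, fb=1
37: 111011011 → 1, fb=0
38: 110110110 → 1, fb=0
39: 101101100 → 1, fb=1
40: 011011001 → 0, fb=1
41: 110110011 → 1, fb=0
42: 101100110 → 1, fb=1
43: 011001101 → 0, fb=0
44: 110011010 → 1, fb=0
45: 100110100 → 1, fb=0
46: 001101000 → 0, fb=0
47: 011010000 → 0, fb=1
48: 110100001 → 1, fb=1
49: 101000011 → 1, fb=1
50: 010000111 → 0, fb=0
51: 100001110 → 1, fb=1
52: 000011101 → 0, fb=1
53: 000111011 → 0, fb=1
54: 001110111 → 0, fb=1
55: 011101111 → 0, fb=0
56: 111011110 → 1, fb=0
57: 110111100 → 1, fb=0
58: 101111000 → 1, fb=0
59: 011110000 → 0, fb=1
60: 111100001 → 1, fb=1
61: 111000011 → 1, fb=1
62: 110000111 → 1, fb=1
63: 100001111 → 1, fb=1
64: 000011111 → 0, fb=1
65: 000111111 → 0, fb=1
66: 001111111 → 0, fb=1
67: 011111111 → 0, fb=1
68: 111111111 → 1, fb=0
69: 111111110 → 1, fb=0
70: 111111100 → 1, fb=0
71: 111111000 → 1, fb=0
72: 111110000 → 1, fb=0
73: 111100000 → 1, fb=1
74: 111000001 → 1, fb=1
75: 110000011 → 1, fb=1
76: 100000111 → 1, fb=1
77: 000001111 → 0, fb=0
78: 000011110 → 0, fb=1
79: 000111101 → 0, fb=1
80: 001111011 → 0, fb=1
81: 011110111 → 0, fb=1
82: 111101111 → 1, fb=1
83: 111011111 → 1, fb=0
84: 110111110 → 1, fb=0
85: 101111100 → 1, fb=0
86: 011111000 → 0, fb=1
87: 111110001 → 1, fb=0
88: 111100010 → 1, fb=1
89: 111000101 → 1, fb=1
90: 110001011 → 1, fb=1
91: 100010111 → 1, fb=0
92: 000101110 → 0, fb=0
93: 001011100 → 0, fb=1
94: 010111001 → 0, fb=1
95: 101110011 → 1, fb=0
96: 011100110 → 0, fb=0
97: 111001100 → 1, fb=1
98: 110011001 → 1, fb=0
99: 100110010 → 1, fb=0
100: 001100100 → 0, fb=0
101: 011001000 → 0, fb=0
102: 110010000 → 1, fb=0
103: 100100000 → 1, fb=1
104: 001000001 → 0, fb=0

110101110101000100100001100111000010111101101100110100001110111100001111111110000011110111110001011100110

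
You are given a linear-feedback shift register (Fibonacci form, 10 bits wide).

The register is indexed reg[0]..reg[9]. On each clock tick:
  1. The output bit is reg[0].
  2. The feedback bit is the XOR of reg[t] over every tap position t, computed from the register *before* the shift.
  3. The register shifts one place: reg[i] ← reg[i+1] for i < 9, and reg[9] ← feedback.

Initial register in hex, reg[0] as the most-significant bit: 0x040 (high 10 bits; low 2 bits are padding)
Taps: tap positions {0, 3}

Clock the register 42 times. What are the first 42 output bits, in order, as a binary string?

tick  register→output (feedback)
  0  0000010000→0 (0)
  1  0000100000→0 (0)
  2  0001000000→0 (1)
  3  0010000001→0 (0)
  4  0100000010→0 (0)
  5  1000000100→1 (1)
  6  0000001001→0 (0)
  7  0000010010→0 (0)
  8  0000100100→0 (0)
  9  0001001000→0 (1)
 10  0010010001→0 (0)
 11  0100100010→0 (0)
 12  1001000100→1 (0)
 13  0010001000→0 (0)
 14  0100010000→0 (0)
 15  1000100000→1 (1)
 16  0001000001→0 (1)
 17  0010000011→0 (0)
 18  0100000110→0 (0)
 19  1000001100→1 (1)
 20  0000011001→0 (0)
 21  0000110010→0 (0)
 22  0001100100→0 (1)
 23  0011001001→0 (1)
 24  0110010011→0 (0)
 25  1100100110→1 (1)
 26  1001001101→1 (0)
 27  0010011010→0 (0)
 28  0100110100→0 (0)
 29  1001101000→1 (0)
 30  0011010000→0 (1)
 31  0110100001→0 (0)
 32  1101000010→1 (0)
 33  1010000100→1 (1)
 34  0100001001→0 (0)
 35  1000010010→1 (1)
 36  0000100101→0 (0)
 37  0001001010→0 (1)
 38  0010010101→0 (0)
 39  0100101010→0 (0)
 40  1001010100→1 (0)
 41  0010101000→0 (0)

000001000000100100010000011001001101000010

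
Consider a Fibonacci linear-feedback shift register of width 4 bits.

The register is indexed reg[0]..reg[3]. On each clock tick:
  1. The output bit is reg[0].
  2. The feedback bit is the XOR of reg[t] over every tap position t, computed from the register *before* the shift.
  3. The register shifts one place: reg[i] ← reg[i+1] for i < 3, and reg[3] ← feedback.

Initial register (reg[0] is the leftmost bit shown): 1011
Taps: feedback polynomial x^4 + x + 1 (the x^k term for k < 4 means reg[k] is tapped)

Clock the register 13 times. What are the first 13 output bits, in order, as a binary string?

k : reg_k → out_k, fb_k
0: 1011 → 1, fb=1
1: 0111 → 0, fb=1
2: 1111 → 1, fb=0
3: 1110 → 1, fb=0
4: 1100 → 1, fb=0
5: 1000 → 1, fb=1
6: 0001 → 0, fb=0
7: 0010 → 0, fb=0
8: 0100 → 0, fb=1
9: 1001 → 1, fb=1
10: 0011 → 0, fb=0
11: 0110 → 0, fb=1
12: 1101 → 1, fb=0

1011110001001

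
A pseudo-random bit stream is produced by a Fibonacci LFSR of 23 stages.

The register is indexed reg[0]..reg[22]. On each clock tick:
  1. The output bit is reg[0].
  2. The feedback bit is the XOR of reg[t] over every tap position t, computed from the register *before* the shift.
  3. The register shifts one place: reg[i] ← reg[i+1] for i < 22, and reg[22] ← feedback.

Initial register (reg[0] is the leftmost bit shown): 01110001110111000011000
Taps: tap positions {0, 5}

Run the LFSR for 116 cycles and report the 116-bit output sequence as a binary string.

tick  register→output (feedback)
  0  01110001110111000011000→0 (0)
  1  11100011101110000110000→1 (1)
  2  11000111011100001100001→1 (0)
  3  10001110111000011000010→1 (0)
  4  00011101110000110000100→0 (1)
  5  00111011100001100001001→0 (0)
  6  01110111000011000010010→0 (1)
  7  11101110000110000100101→1 (0)
  8  11011100001100001001010→1 (0)
  9  10111000011000010010100→1 (1)
 10  01110000110000100101001→0 (0)
 11  11100001100001001010010→1 (1)
 12  11000011000010010100101→1 (1)
 13  10000110000100101001011→1 (0)
 14  00001100001001010010110→0 (1)
 15  00011000010010100101101→0 (0)
 16  00110000100101001011010→0 (0)
 17  01100001001010010110100→0 (0)
 18  11000010010100101101000→1 (1)
 19  10000100101001011010001→1 (0)
 20  00001001010010110100010→0 (0)
 21  00010010100101101000100→0 (0)
 22  00100101001011010001000→0 (1)
 23  01001010010110100010001→0 (0)
 24  10010100101101000100010→1 (0)
 25  00101001011010001000100→0 (0)
 26  01010010110100010001000→0 (0)
 27  10100101101000100010000→1 (0)
 28  01001011010001000100000→0 (0)
 29  10010110100010001000000→1 (0)
 30  00101101000100010000000→0 (1)
 31  01011010001000100000001→0 (0)
 32  10110100010001000000010→1 (0)
 33  01101000100010000000100→0 (0)
 34  11010001000100000001000→1 (1)
 35  10100010001000000010001→1 (1)
 36  01000100010000000100011→0 (1)
 37  10001000100000001000111→1 (1)
 38  00010001000000010001111→0 (0)
 39  00100010000000100011110→0 (0)
 40  01000100000001000111100→0 (1)
 41  10001000000010001111001→1 (1)
 42  00010000000100011110011→0 (0)
 43  00100000001000111100110→0 (0)
 44  01000000010001111001100→0 (0)
 45  10000000100011110011000→1 (1)
 46  00000001000111100110001→0 (0)
 47  00000010001111001100010→0 (0)
 48  00000100011110011000100→0 (1)
 49  00001000111100110001001→0 (0)
 50  00010001111001100010010→0 (0)
 51  00100011110011000100100→0 (0)
 52  01000111100110001001000→0 (1)
 53  10001111001100010010001→1 (0)
 54  00011110011000100100010→0 (1)
 55  00111100110001001000101→0 (1)
 56  01111001100010010001011→0 (0)
 57  11110011000100100010110→1 (1)
 58  11100110001001000101101→1 (0)
 59  11001100010010001011010→1 (0)
 60  10011000100100010110100→1 (1)
 61  00110001001000101101001→0 (0)
 62  01100010010001011010010→0 (0)
 63  11000100100010110100100→1 (0)
 64  10001001000101101001000→1 (1)
 65  00010010001011010010001→0 (0)
 66  00100100010110100100010→0 (1)
 67  01001000101101001000101→0 (0)
 68  10010001011010010001010→1 (1)
 69  00100010110100100010101→0 (0)
 70  01000101101001000101010→0 (1)
 71  10001011010010001010101→1 (1)
 72  00010110100100010101011→0 (1)
 73  00101101001000101010111→0 (1)
 74  01011010010001010101111→0 (0)
 75  10110100100010101011110→1 (0)
 76  01101001000101010111100→0 (0)
 77  11010010001010101111000→1 (1)
 78  10100100010101011110001→1 (0)
 79  01001000101010111100010→0 (0)
 80  10010001010101111000100→1 (1)
 81  00100010101011110001001→0 (0)
 82  01000101010111100010010→0 (1)
 83  10001010101111000100101→1 (1)
 84  00010101011110001001011→0 (1)
 85  00101010111100010010111→0 (0)
 86  01010101111000100101110→0 (1)
 87  10101011110001001011101→1 (1)
 88  01010111100010010111011→0 (1)
 89  10101111000100101110111→1 (0)
 90  01011110001001011101110→0 (1)
 91  10111100010010111011101→1 (0)
 92  01111000100101110111010→0 (0)
 93  11110001001011101110100→1 (1)
 94  11100010010111011101001→1 (1)
 95  11000100101110111010011→1 (0)
 96  10001001011101110100110→1 (1)
 97  00010010111011101001101→0 (0)
 98  00100101110111010011010→0 (1)
 99  01001011101110100110101→0 (0)
100  10010111011101001101010→1 (0)
101  00101110111010011010100→0 (1)
102  01011101110100110101001→0 (1)
103  10111011101001101010011→1 (1)
104  01110111010011010100111→0 (1)
105  11101110100110101001111→1 (0)
106  11011101001101010011110→1 (0)
107  10111010011010100111100→1 (1)
108  01110100110101001111001→0 (1)
109  11101001101010011110011→1 (1)
110  11010011010100111100111→1 (1)
111  10100110101001111001111→1 (0)
112  01001101010011110011110→0 (1)
113  10011010100111100111101→1 (1)
114  00110101001111001111011→0 (1)
115  01101010011110011110111→0 (0)

01110001110111000011000010010100101101000100010000000100011110011000100100010110100100010101011110001001011101110100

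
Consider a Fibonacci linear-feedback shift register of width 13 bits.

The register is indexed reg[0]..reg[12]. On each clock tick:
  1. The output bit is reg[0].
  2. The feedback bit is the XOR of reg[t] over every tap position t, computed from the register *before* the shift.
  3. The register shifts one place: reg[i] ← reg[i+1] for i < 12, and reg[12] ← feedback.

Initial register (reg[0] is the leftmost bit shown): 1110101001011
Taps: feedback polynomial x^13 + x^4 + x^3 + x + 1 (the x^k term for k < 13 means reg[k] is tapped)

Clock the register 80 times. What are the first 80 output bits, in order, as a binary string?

11101010010111100100111110100010101111101100111011001110010011100010001000001010

k : reg_k → out_k, fb_k
0: 1110101001011 → 1, fb=1
1: 1101010010111 → 1, fb=1
2: 1010100101111 → 1, fb=0
3: 0101001011110 → 0, fb=0
4: 1010010111100 → 1, fb=1
5: 0100101111001 → 0, fb=0
6: 1001011110010 → 1, fb=0
7: 0010111100100 → 0, fb=1
8: 0101111001001 → 0, fb=1
9: 1011110010011 → 1, fb=1
10: 0111100100111 → 0, fb=1
11: 1111001001111 → 1, fb=1
12: 1110010011111 → 1, fb=0
13: 1100100111110 → 1, fb=1
14: 1001001111101 → 1, fb=0
15: 0010011111010 → 0, fb=0
16: 0100111110100 → 0, fb=0
17: 1001111101000 → 1, fb=1
18: 0011111010001 → 0, fb=0
19: 0111110100010 → 0, fb=1
20: 1111101000101 → 1, fb=0
21: 1111010001010 → 1, fb=1
22: 1110100010101 → 1, fb=1
23: 1101000101011 → 1, fb=1
24: 1010001010111 → 1, fb=1
25: 0100010101111 → 0, fb=1
26: 1000101011111 → 1, fb=0
27: 0001010111110 → 0, fb=1
28: 0010101111101 → 0, fb=1
29: 0101011111011 → 0, fb=0
30: 1010111110110 → 1, fb=0
31: 0101111101100 → 0, fb=1
32: 1011111011001 → 1, fb=1
33: 0111110110011 → 0, fb=1
34: 1111101100111 → 1, fb=0
35: 1111011001110 → 1, fb=1
36: 1110110011101 → 1, fb=1
37: 1101100111011 → 1, fb=0
38: 1011001110110 → 1, fb=0
39: 0110011101100 → 0, fb=1
40: 1100111011001 → 1, fb=1
41: 1001110110011 → 1, fb=1
42: 0011101100111 → 0, fb=0
43: 0111011001110 → 0, fb=0
44: 1110110011100 → 1, fb=1
45: 1101100111001 → 1, fb=0
46: 1011001110010 → 1, fb=0
47: 0110011100100 → 0, fb=1
48: 1100111001001 → 1, fb=1
49: 1001110010011 → 1, fb=1
50: 0011100100111 → 0, fb=0
51: 0111001001110 → 0, fb=0
52: 1110010011100 → 1, fb=0
53: 1100100111000 → 1, fb=1
54: 1001001110001 → 1, fb=0
55: 0010011100010 → 0, fb=0
56: 0100111000100 → 0, fb=0
57: 1001110001000 → 1, fb=1
58: 0011100010001 → 0, fb=0
59: 0111000100010 → 0, fb=0
60: 1110001000100 → 1, fb=0
61: 1100010001000 → 1, fb=0
62: 1000100010000 → 1, fb=0
63: 0001000100000 → 0, fb=1
64: 0010001000001 → 0, fb=0
65: 0100010000010 → 0, fb=1
66: 1000100000101 → 1, fb=0
67: 0001000001010 → 0, fb=1
68: 0010000010101 → 0, fb=0
69: 0100000101010 → 0, fb=1
70: 1000001010101 → 1, fb=1
71: 0000010101011 → 0, fb=0
72: 0000101010110 → 0, fb=1
73: 0001010101101 → 0, fb=1
74: 0010101011011 → 0, fb=1
75: 0101010110111 → 0, fb=0
76: 1010101101110 → 1, fb=0
77: 0101011011100 → 0, fb=0
78: 1010110111000 → 1, fb=0
79: 0101101110000 → 0, fb=1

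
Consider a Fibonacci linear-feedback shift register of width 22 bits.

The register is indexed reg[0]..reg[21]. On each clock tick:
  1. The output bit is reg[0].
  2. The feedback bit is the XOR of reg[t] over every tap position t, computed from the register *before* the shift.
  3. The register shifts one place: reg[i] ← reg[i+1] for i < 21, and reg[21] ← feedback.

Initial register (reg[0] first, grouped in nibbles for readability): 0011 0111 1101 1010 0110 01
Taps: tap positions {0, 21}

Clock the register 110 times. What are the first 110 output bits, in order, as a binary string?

step | reg (before) | out | fb
   0 | 0011011111011010011001 | 0 | 1
   1 | 0110111110110100110011 | 0 | 1
   2 | 1101111101101001100111 | 1 | 0
   3 | 1011111011010011001110 | 1 | 1
   4 | 0111110110100110011101 | 0 | 1
   5 | 1111101101001100111011 | 1 | 0
   6 | 1111011010011001110110 | 1 | 1
   7 | 1110110100110011101101 | 1 | 0
   8 | 1101101001100111011010 | 1 | 1
   9 | 1011010011001110110101 | 1 | 0
  10 | 0110100110011101101010 | 0 | 0
  11 | 1101001100111011010100 | 1 | 1
  12 | 1010011001110110101001 | 1 | 0
  13 | 0100110011101101010010 | 0 | 0
  14 | 1001100111011010100100 | 1 | 1
  15 | 0011001110110101001001 | 0 | 1
  16 | 0110011101101010010011 | 0 | 1
  17 | 1100111011010100100111 | 1 | 0
  18 | 1001110110101001001110 | 1 | 1
  19 | 0011101101010010011101 | 0 | 1
  20 | 0111011010100100111011 | 0 | 1
  21 | 1110110101001001110111 | 1 | 0
  22 | 1101101010010011101110 | 1 | 1
  23 | 1011010100100111011101 | 1 | 0
  24 | 0110101001001110111010 | 0 | 0
  25 | 1101010010011101110100 | 1 | 1
  26 | 1010100100111011101001 | 1 | 0
  27 | 0101001001110111010010 | 0 | 0
  28 | 1010010011101110100100 | 1 | 1
  29 | 0100100111011101001001 | 0 | 1
  30 | 1001001110111010010011 | 1 | 0
  31 | 0010011101110100100110 | 0 | 0
  32 | 0100111011101001001100 | 0 | 0
  33 | 1001110111010010011000 | 1 | 1
  34 | 0011101110100100110001 | 0 | 1
  35 | 0111011101001001100011 | 0 | 1
  36 | 1110111010010011000111 | 1 | 0
  37 | 1101110100100110001110 | 1 | 1
  38 | 1011101001001100011101 | 1 | 0
  39 | 0111010010011000111010 | 0 | 0
  40 | 1110100100110001110100 | 1 | 1
  41 | 1101001001100011101001 | 1 | 0
  42 | 1010010011000111010010 | 1 | 1
  43 | 0100100110001110100101 | 0 | 1
  44 | 1001001100011101001011 | 1 | 0
  45 | 0010011000111010010110 | 0 | 0
  46 | 0100110001110100101100 | 0 | 0
  47 | 1001100011101001011000 | 1 | 1
  48 | 0011000111010010110001 | 0 | 1
  49 | 0110001110100101100011 | 0 | 1
  50 | 1100011101001011000111 | 1 | 0
  51 | 1000111010010110001110 | 1 | 1
  52 | 0001110100101100011101 | 0 | 1
  53 | 0011101001011000111011 | 0 | 1
  54 | 0111010010110001110111 | 0 | 1
  55 | 1110100101100011101111 | 1 | 0
  56 | 1101001011000111011110 | 1 | 1
  57 | 1010010110001110111101 | 1 | 0
  58 | 0100101100011101111010 | 0 | 0
  59 | 1001011000111011110100 | 1 | 1
  60 | 0010110001110111101001 | 0 | 1
  61 | 0101100011101111010011 | 0 | 1
  62 | 1011000111011110100111 | 1 | 0
  63 | 0110001110111101001110 | 0 | 0
  64 | 1100011101111010011100 | 1 | 1
  65 | 1000111011110100111001 | 1 | 0
  66 | 0001110111101001110010 | 0 | 0
  67 | 0011101111010011100100 | 0 | 0
  68 | 0111011110100111001000 | 0 | 0
  69 | 1110111101001110010000 | 1 | 1
  70 | 1101111010011100100001 | 1 | 0
  71 | 1011110100111001000010 | 1 | 1
  72 | 0111101001110010000101 | 0 | 1
  73 | 1111010011100100001011 | 1 | 0
  74 | 1110100111001000010110 | 1 | 1
  75 | 1101001110010000101101 | 1 | 0
  76 | 1010011100100001011010 | 1 | 1
  77 | 0100111001000010110101 | 0 | 1
  78 | 1001110010000101101011 | 1 | 0
  79 | 0011100100001011010110 | 0 | 0
  80 | 0111001000010110101100 | 0 | 0
  81 | 1110010000101101011000 | 1 | 1
  82 | 1100100001011010110001 | 1 | 0
  83 | 1001000010110101100010 | 1 | 1
  84 | 0010000101101011000101 | 0 | 1
  85 | 0100001011010110001011 | 0 | 1
  86 | 1000010110101100010111 | 1 | 0
  87 | 0000101101011000101110 | 0 | 0
  88 | 0001011010110001011100 | 0 | 0
  89 | 0010110101100010111000 | 0 | 0
  90 | 0101101011000101110000 | 0 | 0
  91 | 1011010110001011100000 | 1 | 1
  92 | 0110101100010111000001 | 0 | 1
  93 | 1101011000101110000011 | 1 | 0
  94 | 1010110001011100000110 | 1 | 1
  95 | 0101100010111000001101 | 0 | 1
  96 | 1011000101110000011011 | 1 | 0
  97 | 0110001011100000110110 | 0 | 0
  98 | 1100010111000001101100 | 1 | 1
  99 | 1000101110000011011001 | 1 | 0
 100 | 0001011100000110110010 | 0 | 0
 101 | 0010111000001101100100 | 0 | 0
 102 | 0101110000011011001000 | 0 | 0
 103 | 1011100000110110010000 | 1 | 1
 104 | 0111000001101100100001 | 0 | 1
 105 | 1110000011011001000011 | 1 | 0
 106 | 1100000110110010000110 | 1 | 1
 107 | 1000001101100100001101 | 1 | 0
 108 | 0000011011001000011010 | 0 | 0
 109 | 0000110110010000110100 | 0 | 0

00110111110110100110011101101010010011101110100100110001110100101100011101111010011100100001011010110001011100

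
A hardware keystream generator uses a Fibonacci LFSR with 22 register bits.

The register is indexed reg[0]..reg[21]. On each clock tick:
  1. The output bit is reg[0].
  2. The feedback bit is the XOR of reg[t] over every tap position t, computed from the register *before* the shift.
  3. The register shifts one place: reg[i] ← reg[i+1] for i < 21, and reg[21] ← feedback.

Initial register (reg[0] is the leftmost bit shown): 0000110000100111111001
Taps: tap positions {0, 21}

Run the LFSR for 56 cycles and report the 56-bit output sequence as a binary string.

00001100001001111110011111011111000101010001010110101000

step | reg (before) | out | fb
   0 | 0000110000100111111001 | 0 | 1
   1 | 0001100001001111110011 | 0 | 1
   2 | 0011000010011111100111 | 0 | 1
   3 | 0110000100111111001111 | 0 | 1
   4 | 1100001001111110011111 | 1 | 0
   5 | 1000010011111100111110 | 1 | 1
   6 | 0000100111111001111101 | 0 | 1
   7 | 0001001111110011111011 | 0 | 1
   8 | 0010011111100111110111 | 0 | 1
   9 | 0100111111001111101111 | 0 | 1
  10 | 1001111110011111011111 | 1 | 0
  11 | 0011111100111110111110 | 0 | 0
  12 | 0111111001111101111100 | 0 | 0
  13 | 1111110011111011111000 | 1 | 1
  14 | 1111100111110111110001 | 1 | 0
  15 | 1111001111101111100010 | 1 | 1
  16 | 1110011111011111000101 | 1 | 0
  17 | 1100111110111110001010 | 1 | 1
  18 | 1001111101111100010101 | 1 | 0
  19 | 0011111011111000101010 | 0 | 0
  20 | 0111110111110001010100 | 0 | 0
  21 | 1111101111100010101000 | 1 | 1
  22 | 1111011111000101010001 | 1 | 0
  23 | 1110111110001010100010 | 1 | 1
  24 | 1101111100010101000101 | 1 | 0
  25 | 1011111000101010001010 | 1 | 1
  26 | 0111110001010100010101 | 0 | 1
  27 | 1111100010101000101011 | 1 | 0
  28 | 1111000101010001010110 | 1 | 1
  29 | 1110001010100010101101 | 1 | 0
  30 | 1100010101000101011010 | 1 | 1
  31 | 1000101010001010110101 | 1 | 0
  32 | 0001010100010101101010 | 0 | 0
  33 | 0010101000101011010100 | 0 | 0
  34 | 0101010001010110101000 | 0 | 0
  35 | 1010100010101101010000 | 1 | 1
  36 | 0101000101011010100001 | 0 | 1
  37 | 1010001010110101000011 | 1 | 0
  38 | 0100010101101010000110 | 0 | 0
  39 | 1000101011010100001100 | 1 | 1
  40 | 0001010110101000011001 | 0 | 1
  41 | 0010101101010000110011 | 0 | 1
  42 | 0101011010100001100111 | 0 | 1
  43 | 1010110101000011001111 | 1 | 0
  44 | 0101101010000110011110 | 0 | 0
  45 | 1011010100001100111100 | 1 | 1
  46 | 0110101000011001111001 | 0 | 1
  47 | 1101010000110011110011 | 1 | 0
  48 | 1010100001100111100110 | 1 | 1
  49 | 0101000011001111001101 | 0 | 1
  50 | 1010000110011110011011 | 1 | 0
  51 | 0100001100111100110110 | 0 | 0
  52 | 1000011001111001101100 | 1 | 1
  53 | 0000110011110011011001 | 0 | 1
  54 | 0001100111100110110011 | 0 | 1
  55 | 0011001111001101100111 | 0 | 1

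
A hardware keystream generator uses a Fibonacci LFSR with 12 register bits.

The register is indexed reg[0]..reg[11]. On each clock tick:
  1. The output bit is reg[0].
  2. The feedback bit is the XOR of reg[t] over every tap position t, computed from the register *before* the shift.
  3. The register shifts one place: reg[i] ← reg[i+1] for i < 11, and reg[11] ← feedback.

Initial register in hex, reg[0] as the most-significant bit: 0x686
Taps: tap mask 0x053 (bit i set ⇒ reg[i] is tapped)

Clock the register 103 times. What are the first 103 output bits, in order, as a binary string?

k : reg_k → out_k, fb_k
0: 011010000110 → 0, fb=0
1: 110100001100 → 1, fb=0
2: 101000011000 → 1, fb=1
3: 010000110001 → 0, fb=0
4: 100001100010 → 1, fb=0
5: 000011000100 → 0, fb=1
6: 000110001001 → 0, fb=1
7: 001100010011 → 0, fb=0
8: 011000100110 → 0, fb=0
9: 110001001100 → 1, fb=0
10: 100010011000 → 1, fb=0
11: 000100110000 → 0, fb=1
12: 001001100001 → 0, fb=1
13: 010011000011 → 0, fb=0
14: 100110000110 → 1, fb=0
15: 001100001100 → 0, fb=0
16: 011000011000 → 0, fb=1
17: 110000110001 → 1, fb=1
18: 100001100011 → 1, fb=0
19: 000011000110 → 0, fb=1
20: 000110001101 → 0, fb=1
21: 001100011011 → 0, fb=0
22: 011000110110 → 0, fb=0
23: 110001101100 → 1, fb=1
24: 100011011001 → 1, fb=0
25: 000110110010 → 0, fb=0
26: 001101100100 → 0, fb=1
27: 011011001001 → 0, fb=0
28: 110110010010 → 1, fb=1
29: 101100100101 → 1, fb=0
30: 011001001010 → 0, fb=1
31: 110010010101 → 1, fb=1
32: 100100101011 → 1, fb=0
33: 001001010110 → 0, fb=0
34: 010010101100 → 0, fb=1
35: 100101011001 → 1, fb=1
36: 001010110011 → 0, fb=0
37: 010101100110 → 0, fb=0
38: 101011001100 → 1, fb=0
39: 010110011000 → 0, fb=0
40: 101100110000 → 1, fb=0
41: 011001100000 → 0, fb=0
42: 110011000000 → 1, fb=1
43: 100110000001 → 1, fb=0
44: 001100000010 → 0, fb=0
45: 011000000100 → 0, fb=1
46: 110000001001 → 1, fb=0
47: 100000010010 → 1, fb=1
48: 000000100101 → 0, fb=1
49: 000001001011 → 0, fb=0
50: 000010010110 → 0, fb=1
51: 000100101101 → 0, fb=1
52: 001001011011 → 0, fb=0
53: 010010110110 → 0, fb=1
54: 100101101101 → 1, fb=0
55: 001011011010 → 0, fb=1
56: 010110110101 → 0, fb=1
57: 101101101011 → 1, fb=0
58: 011011010110 → 0, fb=0
59: 110110101100 → 1, fb=0
60: 101101011000 → 1, fb=1
61: 011010110001 → 0, fb=1
62: 110101100011 → 1, fb=1
63: 101011000111 → 1, fb=0
64: 010110001110 → 0, fb=0
65: 101100011100 → 1, fb=1
66: 011000111001 → 0, fb=0
67: 110001110010 → 1, fb=1
68: 100011100101 → 1, fb=1
69: 000111001011 → 0, fb=1
70: 001110010111 → 0, fb=1
71: 011100101111 → 0, fb=0
72: 111001011110 → 1, fb=0
73: 110010111100 → 1, fb=0
74: 100101111000 → 1, fb=0
75: 001011110000 → 0, fb=0
76: 010111100000 → 0, fb=1
77: 101111000001 → 1, fb=0
78: 011110000010 → 0, fb=0
79: 111100000100 → 1, fb=0
80: 111000001000 → 1, fb=0
81: 110000010000 → 1, fb=0
82: 100000100000 → 1, fb=0
83: 000001000000 → 0, fb=0
84: 000010000000 → 0, fb=1
85: 000100000001 → 0, fb=0
86: 001000000010 → 0, fb=0
87: 010000000100 → 0, fb=1
88: 100000001001 → 1, fb=1
89: 000000010011 → 0, fb=0
90: 000000100110 → 0, fb=1
91: 000001001101 → 0, fb=0
92: 000010011010 → 0, fb=1
93: 000100110101 → 0, fb=1
94: 001001101011 → 0, fb=1
95: 010011010111 → 0, fb=0
96: 100110101110 → 1, fb=1
97: 001101011101 → 0, fb=0
98: 011010111010 → 0, fb=1
99: 110101110101 → 1, fb=1
100: 101011101011 → 1, fb=1
101: 010111010111 → 0, fb=0
102: 101110101110 → 1, fb=1

0110100001100010011000011000110110010010101100110000001001011011010110001110010111100000100000001001101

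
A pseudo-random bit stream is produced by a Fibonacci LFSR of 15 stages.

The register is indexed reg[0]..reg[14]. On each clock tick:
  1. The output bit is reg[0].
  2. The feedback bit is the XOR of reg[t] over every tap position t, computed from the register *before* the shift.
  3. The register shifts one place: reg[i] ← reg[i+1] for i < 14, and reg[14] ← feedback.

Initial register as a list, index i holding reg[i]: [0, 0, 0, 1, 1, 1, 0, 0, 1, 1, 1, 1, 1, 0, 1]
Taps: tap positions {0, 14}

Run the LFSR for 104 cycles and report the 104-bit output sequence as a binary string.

00011100111110111101000101011010110000110010011011111011100010010101101000011100110110000010111011011111

step | reg (before) | out | fb
   0 | 000111001111101 | 0 | 1
   1 | 001110011111011 | 0 | 1
   2 | 011100111110111 | 0 | 1
   3 | 111001111101111 | 1 | 0
   4 | 110011111011110 | 1 | 1
   5 | 100111110111101 | 1 | 0
   6 | 001111101111010 | 0 | 0
   7 | 011111011110100 | 0 | 0
   8 | 111110111101000 | 1 | 1
   9 | 111101111010001 | 1 | 0
  10 | 111011110100010 | 1 | 1
  11 | 110111101000101 | 1 | 0
  12 | 101111010001010 | 1 | 1
  13 | 011110100010101 | 0 | 1
  14 | 111101000101011 | 1 | 0
  15 | 111010001010110 | 1 | 1
  16 | 110100010101101 | 1 | 0
  17 | 101000101011010 | 1 | 1
  18 | 010001010110101 | 0 | 1
  19 | 100010101101011 | 1 | 0
  20 | 000101011010110 | 0 | 0
  21 | 001010110101100 | 0 | 0
  22 | 010101101011000 | 0 | 0
  23 | 101011010110000 | 1 | 1
  24 | 010110101100001 | 0 | 1
  25 | 101101011000011 | 1 | 0
  26 | 011010110000110 | 0 | 0
  27 | 110101100001100 | 1 | 1
  28 | 101011000011001 | 1 | 0
  29 | 010110000110010 | 0 | 0
  30 | 101100001100100 | 1 | 1
  31 | 011000011001001 | 0 | 1
  32 | 110000110010011 | 1 | 0
  33 | 100001100100110 | 1 | 1
  34 | 000011001001101 | 0 | 1
  35 | 000110010011011 | 0 | 1
  36 | 001100100110111 | 0 | 1
  37 | 011001001101111 | 0 | 1
  38 | 110010011011111 | 1 | 0
  39 | 100100110111110 | 1 | 1
  40 | 001001101111101 | 0 | 1
  41 | 010011011111011 | 0 | 1
  42 | 100110111110111 | 1 | 0
  43 | 001101111101110 | 0 | 0
  44 | 011011111011100 | 0 | 0
  45 | 110111110111000 | 1 | 1
  46 | 101111101110001 | 1 | 0
  47 | 011111011100010 | 0 | 0
  48 | 111110111000100 | 1 | 1
  49 | 111101110001001 | 1 | 0
  50 | 111011100010010 | 1 | 1
  51 | 110111000100101 | 1 | 0
  52 | 101110001001010 | 1 | 1
  53 | 011100010010101 | 0 | 1
  54 | 111000100101011 | 1 | 0
  55 | 110001001010110 | 1 | 1
  56 | 100010010101101 | 1 | 0
  57 | 000100101011010 | 0 | 0
  58 | 001001010110100 | 0 | 0
  59 | 010010101101000 | 0 | 0
  60 | 100101011010000 | 1 | 1
  61 | 001010110100001 | 0 | 1
  62 | 010101101000011 | 0 | 1
  63 | 101011010000111 | 1 | 0
  64 | 010110100001110 | 0 | 0
  65 | 101101000011100 | 1 | 1
  66 | 011010000111001 | 0 | 1
  67 | 110100001110011 | 1 | 0
  68 | 101000011100110 | 1 | 1
  69 | 010000111001101 | 0 | 1
  70 | 100001110011011 | 1 | 0
  71 | 000011100110110 | 0 | 0
  72 | 000111001101100 | 0 | 0
  73 | 001110011011000 | 0 | 0
  74 | 011100110110000 | 0 | 0
  75 | 111001101100000 | 1 | 1
  76 | 110011011000001 | 1 | 0
  77 | 100110110000010 | 1 | 1
  78 | 001101100000101 | 0 | 1
  79 | 011011000001011 | 0 | 1
  80 | 110110000010111 | 1 | 0
  81 | 101100000101110 | 1 | 1
  82 | 011000001011101 | 0 | 1
  83 | 110000010111011 | 1 | 0
  84 | 100000101110110 | 1 | 1
  85 | 000001011101101 | 0 | 1
  86 | 000010111011011 | 0 | 1
  87 | 000101110110111 | 0 | 1
  88 | 001011101101111 | 0 | 1
  89 | 010111011011111 | 0 | 1
  90 | 101110110111111 | 1 | 0
  91 | 011101101111110 | 0 | 0
  92 | 111011011111100 | 1 | 1
  93 | 110110111111001 | 1 | 0
  94 | 101101111110010 | 1 | 1
  95 | 011011111100101 | 0 | 1
  96 | 110111111001011 | 1 | 0
  97 | 101111110010110 | 1 | 1
  98 | 011111100101101 | 0 | 1
  99 | 111111001011011 | 1 | 0
 100 | 111110010110110 | 1 | 1
 101 | 111100101101101 | 1 | 0
 102 | 111001011011010 | 1 | 1
 103 | 110010110110101 | 1 | 0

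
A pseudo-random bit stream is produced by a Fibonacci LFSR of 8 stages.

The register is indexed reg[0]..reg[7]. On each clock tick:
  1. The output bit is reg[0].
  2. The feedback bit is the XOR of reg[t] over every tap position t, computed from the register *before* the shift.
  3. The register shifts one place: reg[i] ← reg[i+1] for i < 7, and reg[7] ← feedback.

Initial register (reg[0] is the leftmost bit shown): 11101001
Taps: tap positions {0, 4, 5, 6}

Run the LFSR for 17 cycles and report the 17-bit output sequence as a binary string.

k : reg_k → out_k, fb_k
0: 11101001 → 1, fb=0
1: 11010010 → 1, fb=0
2: 10100100 → 1, fb=0
3: 01001000 → 0, fb=1
4: 10010001 → 1, fb=1
5: 00100011 → 0, fb=1
6: 01000111 → 0, fb=0
7: 10001110 → 1, fb=0
8: 00011100 → 0, fb=0
9: 00111000 → 0, fb=1
10: 01110001 → 0, fb=0
11: 11100010 → 1, fb=0
12: 11000100 → 1, fb=0
13: 10001000 → 1, fb=0
14: 00010000 → 0, fb=0
15: 00100000 → 0, fb=0
16: 01000000 → 0, fb=0

11101001000111000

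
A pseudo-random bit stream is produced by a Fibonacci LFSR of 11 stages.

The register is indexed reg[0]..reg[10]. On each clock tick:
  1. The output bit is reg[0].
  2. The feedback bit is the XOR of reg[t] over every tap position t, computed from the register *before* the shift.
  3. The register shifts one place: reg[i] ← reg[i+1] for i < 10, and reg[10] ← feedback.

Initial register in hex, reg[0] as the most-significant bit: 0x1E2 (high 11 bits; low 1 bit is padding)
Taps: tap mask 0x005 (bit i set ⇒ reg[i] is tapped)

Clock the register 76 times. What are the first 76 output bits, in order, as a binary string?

k : reg_k → out_k, fb_k
0: 00011110001 → 0, fb=0
1: 00111100010 → 0, fb=1
2: 01111000101 → 0, fb=1
3: 11110001011 → 1, fb=0
4: 11100010110 → 1, fb=0
5: 11000101100 → 1, fb=1
6: 10001011001 → 1, fb=1
7: 00010110011 → 0, fb=0
8: 00101100110 → 0, fb=1
9: 01011001101 → 0, fb=0
10: 10110011010 → 1, fb=0
11: 01100110100 → 0, fb=1
12: 11001101001 → 1, fb=1
13: 10011010011 → 1, fb=1
14: 00110100111 → 0, fb=1
15: 01101001111 → 0, fb=1
16: 11010011111 → 1, fb=1
17: 10100111111 → 1, fb=0
18: 01001111110 → 0, fb=0
19: 10011111100 → 1, fb=1
20: 00111111001 → 0, fb=1
21: 01111110011 → 0, fb=1
22: 11111100111 → 1, fb=0
23: 11111001110 → 1, fb=0
24: 11110011100 → 1, fb=0
25: 11100111000 → 1, fb=0
26: 11001110000 → 1, fb=1
27: 10011100001 → 1, fb=1
28: 00111000011 → 0, fb=1
29: 01110000111 → 0, fb=1
30: 11100001111 → 1, fb=0
31: 11000011110 → 1, fb=1
32: 10000111101 → 1, fb=1
33: 00001111011 → 0, fb=0
34: 00011110110 → 0, fb=0
35: 00111101100 → 0, fb=1
36: 01111011001 → 0, fb=1
37: 11110110011 → 1, fb=0
38: 11101100110 → 1, fb=0
39: 11011001100 → 1, fb=1
40: 10110011001 → 1, fb=0
41: 01100110010 → 0, fb=1
42: 11001100101 → 1, fb=1
43: 10011001011 → 1, fb=1
44: 00110010111 → 0, fb=1
45: 01100101111 → 0, fb=1
46: 11001011111 → 1, fb=1
47: 10010111111 → 1, fb=1
48: 00101111111 → 0, fb=1
49: 01011111111 → 0, fb=0
50: 10111111110 → 1, fb=0
51: 01111111100 → 0, fb=1
52: 11111111001 → 1, fb=0
53: 11111110010 → 1, fb=0
54: 11111100100 → 1, fb=0
55: 11111001000 → 1, fb=0
56: 11110010000 → 1, fb=0
57: 11100100000 → 1, fb=0
58: 11001000000 → 1, fb=1
59: 10010000001 → 1, fb=1
60: 00100000011 → 0, fb=1
61: 01000000111 → 0, fb=0
62: 10000001110 → 1, fb=1
63: 00000011101 → 0, fb=0
64: 00000111010 → 0, fb=0
65: 00001110100 → 0, fb=0
66: 00011101000 → 0, fb=0
67: 00111010000 → 0, fb=1
68: 01110100001 → 0, fb=1
69: 11101000011 → 1, fb=0
70: 11010000110 → 1, fb=1
71: 10100001101 → 1, fb=0
72: 01000011010 → 0, fb=0
73: 10000110100 → 1, fb=1
74: 00001101001 → 0, fb=0
75: 00011010010 → 0, fb=0

0001111000101100110100111111001110000111101100110010111111110010000001110100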